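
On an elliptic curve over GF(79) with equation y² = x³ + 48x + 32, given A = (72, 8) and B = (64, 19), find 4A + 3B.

First 4A:
Double-and-add on 4 = (100)₂. Start with A = (72, 8) for the leading 1-bit.
double: tangent at (72, 8): λ = (3·72² + 48)/(2·8) ≡ 37/16. 16⁻¹ ≡ 5 (mod 79), so λ ≡ 37·5 ≡ 27.
  x = λ² - 72 - 72 = 729 - 144 ≡ 32; y = λ·(72 - 32) - 8 ≡ 45. → (32, 45)
double: tangent at (32, 45): λ = (3·32² + 48)/(2·45) ≡ 39/11. 11⁻¹ ≡ 36 (mod 79) since 11·36 = 396 ≡ 1, so λ ≡ 39·36 ≡ 61.
  x = λ² - 32 - 32 = 3721 - 64 ≡ 23; y = λ·(32 - 23) - 45 ≡ 30. → (23, 30)
4A = (23, 30).
Next 3B:
Repeated addition: build up to 3B.
2B: tangent at (64, 19): λ = (3·64² + 48)/(2·19) ≡ 12/38. 38⁻¹ ≡ 52 (mod 79), so λ ≡ 12·52 ≡ 71.
  x = λ² - 64 - 64 = 5041 - 128 ≡ 15; y = λ·(64 - 15) - 19 ≡ 63. → (15, 63)
3B: (15, 63) + (64, 19). λ = (19 - 63)/(64 - 15) ≡ 35/49 mod 79. 49⁻¹ ≡ 50 (mod 79) since 49·50 = 2450 ≡ 1, so λ ≡ 12.
  x = λ² - 15 - 64 = 144 - 79 ≡ 65; y = λ·(15 - 65) - 63 ≡ 48. → (65, 48)
3B = (65, 48).
Finally 4A + 3B:
(23, 30) + (65, 48). λ = (48 - 30)/(65 - 23) ≡ 18/42 mod 79. 42⁻¹ ≡ 32 (mod 79), so λ ≡ 23.
  x = λ² - 23 - 65 = 529 - 88 ≡ 46; y = λ·(23 - 46) - 30 ≡ 73. → (46, 73)

(46, 73)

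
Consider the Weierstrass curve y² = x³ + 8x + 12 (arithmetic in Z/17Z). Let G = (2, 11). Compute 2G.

(12, 0)

tangent at (2, 11): λ = (3·2² + 8)/(2·11) ≡ 3/5. 5⁻¹ ≡ 7 (mod 17), so λ ≡ 3·7 ≡ 4.
  x = λ² - 2 - 2 = 16 - 4 ≡ 12; y = λ·(2 - 12) - 11 ≡ 0. → (12, 0)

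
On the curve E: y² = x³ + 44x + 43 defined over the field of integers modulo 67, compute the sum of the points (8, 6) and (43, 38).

(17, 3)

(8, 6) + (43, 38). λ = (38 - 6)/(43 - 8) ≡ 32/35 mod 67. 35⁻¹ ≡ 23 (mod 67) since 35·23 = 805 ≡ 1, so λ ≡ 66.
  x = λ² - 8 - 43 = 4356 - 51 ≡ 17; y = λ·(8 - 17) - 6 ≡ 3. → (17, 3)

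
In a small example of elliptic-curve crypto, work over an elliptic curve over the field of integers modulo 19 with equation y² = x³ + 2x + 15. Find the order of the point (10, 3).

8

2P: tangent at (10, 3): λ = (3·10² + 2)/(2·3) ≡ 17/6. 6⁻¹ ≡ 16 (mod 19) since 6·16 = 96 ≡ 1, so λ ≡ 17·16 ≡ 6.
  x = λ² - 10 - 10 = 36 - 20 ≡ 16; y = λ·(10 - 16) - 3 ≡ 18. → (16, 18)
3P: (16, 18) + (10, 3). λ = (3 - 18)/(10 - 16) ≡ 4/13 mod 19. 13⁻¹ ≡ 3 (mod 19) since 13·3 = 39 ≡ 1, so λ ≡ 12.
  x = λ² - 16 - 10 = 144 - 26 ≡ 4; y = λ·(16 - 4) - 18 ≡ 12. → (4, 12)
4P: (4, 12) + (10, 3). λ = (3 - 12)/(10 - 4) ≡ 10/6 mod 19. 6⁻¹ ≡ 16 (mod 19) since 6·16 = 96 ≡ 1, so λ ≡ 8.
  x = λ² - 4 - 10 = 64 - 14 ≡ 12; y = λ·(4 - 12) - 12 ≡ 0. → (12, 0)
5P: (12, 0) + (10, 3). λ = (3 - 0)/(10 - 12) ≡ 3/17 mod 19. 17⁻¹ ≡ 9 (mod 19), so λ ≡ 8.
  x = λ² - 12 - 10 = 64 - 22 ≡ 4; y = λ·(12 - 4) - 0 ≡ 7. → (4, 7)
6P: (4, 7) + (10, 3). λ = (3 - 7)/(10 - 4) ≡ 15/6 mod 19. 6⁻¹ ≡ 16 (mod 19) since 6·16 = 96 ≡ 1, so λ ≡ 12.
  x = λ² - 4 - 10 = 144 - 14 ≡ 16; y = λ·(4 - 16) - 7 ≡ 1. → (16, 1)
7P: (16, 1) + (10, 3). λ = (3 - 1)/(10 - 16) ≡ 2/13 mod 19. 13⁻¹ ≡ 3 (mod 19) since 13·3 = 39 ≡ 1, so λ ≡ 6.
  x = λ² - 16 - 10 = 36 - 26 ≡ 10; y = λ·(16 - 10) - 1 ≡ 16. → (10, 16)
8P: (10, 16) + (10, 3): same x and y₁ ≡ -y₂, so the sum is O.
8P = O, so the order is 8.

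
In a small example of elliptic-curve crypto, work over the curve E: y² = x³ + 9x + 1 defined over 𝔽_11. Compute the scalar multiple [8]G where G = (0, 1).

Double-and-add on 8 = (1000)₂. Start with G = (0, 1) for the leading 1-bit.
double: tangent at (0, 1): λ = (3·0² + 9)/(2·1) ≡ 9/2. 2⁻¹ ≡ 6 (mod 11), so λ ≡ 9·6 ≡ 10.
  x = λ² - 0 - 0 = 100 - 0 ≡ 1; y = λ·(0 - 1) - 1 ≡ 0. → (1, 0)
double: (1, 0) + (1, 0): same x and y₁ ≡ -y₂, so the sum is O.
double: O + O = O (identity).

O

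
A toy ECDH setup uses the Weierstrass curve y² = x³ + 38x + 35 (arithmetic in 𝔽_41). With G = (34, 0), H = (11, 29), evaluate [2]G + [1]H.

(11, 29)

First 2G:
Repeated addition: build up to 2G.
2G: (34, 0) + (34, 0): same x and y₁ ≡ -y₂, so the sum is the point at infinity.
2G = the point at infinity.
Finally 2G + H:
the point at infinity + (11, 29) = (11, 29) (identity).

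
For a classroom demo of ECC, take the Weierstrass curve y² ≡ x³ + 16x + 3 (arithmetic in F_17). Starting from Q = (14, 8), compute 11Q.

Repeated addition: build up to 11Q.
2Q: tangent at (14, 8): λ = (3·14² + 16)/(2·8) ≡ 9/16. 16⁻¹ ≡ 16 (mod 17), so λ ≡ 9·16 ≡ 8.
  x = λ² - 14 - 14 = 64 - 28 ≡ 2; y = λ·(14 - 2) - 8 ≡ 3. → (2, 3)
3Q: (2, 3) + (14, 8). λ = (8 - 3)/(14 - 2) ≡ 5/12 mod 17. 12⁻¹ ≡ 10 (mod 17), so λ ≡ 16.
  x = λ² - 2 - 14 = 256 - 16 ≡ 2; y = λ·(2 - 2) - 3 ≡ 14. → (2, 14)
4Q: (2, 14) + (14, 8). λ = (8 - 14)/(14 - 2) ≡ 11/12 mod 17. 12⁻¹ ≡ 10 (mod 17) since 12·10 = 120 ≡ 1, so λ ≡ 8.
  x = λ² - 2 - 14 = 64 - 16 ≡ 14; y = λ·(2 - 14) - 14 ≡ 9. → (14, 9)
5Q: (14, 9) + (14, 8): same x and y₁ ≡ -y₂, so the sum is the point at infinity.
6Q: the point at infinity + (14, 8) = (14, 8) (identity).
7Q: tangent at (14, 8): λ = (3·14² + 16)/(2·8) ≡ 9/16. 16⁻¹ ≡ 16 (mod 17) since 16·16 = 256 ≡ 1, so λ ≡ 9·16 ≡ 8.
  x = λ² - 14 - 14 = 64 - 28 ≡ 2; y = λ·(14 - 2) - 8 ≡ 3. → (2, 3)
8Q: (2, 3) + (14, 8). λ = (8 - 3)/(14 - 2) ≡ 5/12 mod 17. 12⁻¹ ≡ 10 (mod 17) since 12·10 = 120 ≡ 1, so λ ≡ 16.
  x = λ² - 2 - 14 = 256 - 16 ≡ 2; y = λ·(2 - 2) - 3 ≡ 14. → (2, 14)
9Q: (2, 14) + (14, 8). λ = (8 - 14)/(14 - 2) ≡ 11/12 mod 17. 12⁻¹ ≡ 10 (mod 17), so λ ≡ 8.
  x = λ² - 2 - 14 = 64 - 16 ≡ 14; y = λ·(2 - 14) - 14 ≡ 9. → (14, 9)
10Q: (14, 9) + (14, 8): same x and y₁ ≡ -y₂, so the sum is the point at infinity.
11Q: the point at infinity + (14, 8) = (14, 8) (identity).

(14, 8)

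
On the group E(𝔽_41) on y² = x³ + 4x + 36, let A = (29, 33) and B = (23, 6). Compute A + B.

(40, 20)

(29, 33) + (23, 6). λ = (6 - 33)/(23 - 29) ≡ 14/35 mod 41. 35⁻¹ ≡ 34 (mod 41), so λ ≡ 25.
  x = λ² - 29 - 23 = 625 - 52 ≡ 40; y = λ·(29 - 40) - 33 ≡ 20. → (40, 20)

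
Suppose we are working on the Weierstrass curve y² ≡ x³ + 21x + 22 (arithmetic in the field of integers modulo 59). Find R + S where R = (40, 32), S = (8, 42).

(40, 32) + (8, 42). λ = (42 - 32)/(8 - 40) ≡ 10/27 mod 59. 27⁻¹ ≡ 35 (mod 59), so λ ≡ 55.
  x = λ² - 40 - 8 = 3025 - 48 ≡ 27; y = λ·(40 - 27) - 32 ≡ 34. → (27, 34)

(27, 34)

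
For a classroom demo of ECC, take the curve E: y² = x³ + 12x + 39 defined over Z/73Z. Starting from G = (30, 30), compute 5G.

(69, 0)

Repeated addition: build up to 5G.
2G: tangent at (30, 30): λ = (3·30² + 12)/(2·30) ≡ 11/60. 60⁻¹ ≡ 28 (mod 73) since 60·28 = 1680 ≡ 1, so λ ≡ 11·28 ≡ 16.
  x = λ² - 30 - 30 = 256 - 60 ≡ 50; y = λ·(30 - 50) - 30 ≡ 15. → (50, 15)
3G: (50, 15) + (30, 30). λ = (30 - 15)/(30 - 50) ≡ 15/53 mod 73. 53⁻¹ ≡ 62 (mod 73), so λ ≡ 54.
  x = λ² - 50 - 30 = 2916 - 80 ≡ 62; y = λ·(50 - 62) - 15 ≡ 67. → (62, 67)
4G: (62, 67) + (30, 30). λ = (30 - 67)/(30 - 62) ≡ 36/41 mod 73. 41⁻¹ ≡ 57 (mod 73), so λ ≡ 8.
  x = λ² - 62 - 30 = 64 - 92 ≡ 45; y = λ·(62 - 45) - 67 ≡ 69. → (45, 69)
5G: (45, 69) + (30, 30). λ = (30 - 69)/(30 - 45) ≡ 34/58 mod 73. 58⁻¹ ≡ 34 (mod 73), so λ ≡ 61.
  x = λ² - 45 - 30 = 3721 - 75 ≡ 69; y = λ·(45 - 69) - 69 ≡ 0. → (69, 0)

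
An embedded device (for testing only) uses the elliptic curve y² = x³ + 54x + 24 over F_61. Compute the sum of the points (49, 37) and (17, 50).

(43, 33)

(49, 37) + (17, 50). λ = (50 - 37)/(17 - 49) ≡ 13/29 mod 61. 29⁻¹ ≡ 40 (mod 61), so λ ≡ 32.
  x = λ² - 49 - 17 = 1024 - 66 ≡ 43; y = λ·(49 - 43) - 37 ≡ 33. → (43, 33)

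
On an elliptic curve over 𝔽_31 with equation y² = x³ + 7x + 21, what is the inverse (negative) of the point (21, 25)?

(21, 6)

-(21, 25) = (21, -25 mod 31) = (21, 6).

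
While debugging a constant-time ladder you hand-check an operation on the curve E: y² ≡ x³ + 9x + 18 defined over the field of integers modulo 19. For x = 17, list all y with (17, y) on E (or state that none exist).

7, 12

x³ + 9x + 18 = 5084 ≡ 11 (mod 19).
Square roots of 11 mod 19: 7 and 12 (since 7² = 49 ≡ 11).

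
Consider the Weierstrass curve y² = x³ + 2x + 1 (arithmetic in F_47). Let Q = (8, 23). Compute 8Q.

Repeated addition: build up to 8Q.
2Q: tangent at (8, 23): λ = (3·8² + 2)/(2·23) ≡ 6/46. 46⁻¹ ≡ 46 (mod 47), so λ ≡ 6·46 ≡ 41.
  x = λ² - 8 - 8 = 1681 - 16 ≡ 20; y = λ·(8 - 20) - 23 ≡ 2. → (20, 2)
3Q: (20, 2) + (8, 23). λ = (23 - 2)/(8 - 20) ≡ 21/35 mod 47. 35⁻¹ ≡ 43 (mod 47), so λ ≡ 10.
  x = λ² - 20 - 8 = 100 - 28 ≡ 25; y = λ·(20 - 25) - 2 ≡ 42. → (25, 42)
4Q: (25, 42) + (8, 23). λ = (23 - 42)/(8 - 25) ≡ 28/30 mod 47. 30⁻¹ ≡ 11 (mod 47) since 30·11 = 330 ≡ 1, so λ ≡ 26.
  x = λ² - 25 - 8 = 676 - 33 ≡ 32; y = λ·(25 - 32) - 42 ≡ 11. → (32, 11)
5Q: (32, 11) + (8, 23). λ = (23 - 11)/(8 - 32) ≡ 12/23 mod 47. 23⁻¹ ≡ 45 (mod 47) since 23·45 = 1035 ≡ 1, so λ ≡ 23.
  x = λ² - 32 - 8 = 529 - 40 ≡ 19; y = λ·(32 - 19) - 11 ≡ 6. → (19, 6)
6Q: (19, 6) + (8, 23). λ = (23 - 6)/(8 - 19) ≡ 17/36 mod 47. 36⁻¹ ≡ 17 (mod 47), so λ ≡ 7.
  x = λ² - 19 - 8 = 49 - 27 ≡ 22; y = λ·(19 - 22) - 6 ≡ 20. → (22, 20)
7Q: (22, 20) + (8, 23). λ = (23 - 20)/(8 - 22) ≡ 3/33 mod 47. 33⁻¹ ≡ 10 (mod 47) since 33·10 = 330 ≡ 1, so λ ≡ 30.
  x = λ² - 22 - 8 = 900 - 30 ≡ 24; y = λ·(22 - 24) - 20 ≡ 14. → (24, 14)
8Q: (24, 14) + (8, 23). λ = (23 - 14)/(8 - 24) ≡ 9/31 mod 47. 31⁻¹ ≡ 44 (mod 47), so λ ≡ 20.
  x = λ² - 24 - 8 = 400 - 32 ≡ 39; y = λ·(24 - 39) - 14 ≡ 15. → (39, 15)

(39, 15)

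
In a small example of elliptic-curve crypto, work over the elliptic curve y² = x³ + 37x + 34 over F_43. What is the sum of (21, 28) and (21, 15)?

O

The two points share x = 21 and their y-coordinates satisfy 28 + 15 ≡ 0 (mod 43), so they are inverses. Their sum is 𝒪.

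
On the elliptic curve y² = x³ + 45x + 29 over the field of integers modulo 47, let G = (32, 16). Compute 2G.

(31, 30)

tangent at (32, 16): λ = (3·32² + 45)/(2·16) ≡ 15/32. 32⁻¹ ≡ 25 (mod 47), so λ ≡ 15·25 ≡ 46.
  x = λ² - 32 - 32 = 2116 - 64 ≡ 31; y = λ·(32 - 31) - 16 ≡ 30. → (31, 30)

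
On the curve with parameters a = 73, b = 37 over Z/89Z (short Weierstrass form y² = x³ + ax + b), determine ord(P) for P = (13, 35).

9

2P: tangent at (13, 35): λ = (3·13² + 73)/(2·35) ≡ 46/70. 70⁻¹ ≡ 14 (mod 89) since 70·14 = 980 ≡ 1, so λ ≡ 46·14 ≡ 21.
  x = λ² - 13 - 13 = 441 - 26 ≡ 59; y = λ·(13 - 59) - 35 ≡ 67. → (59, 67)
3P: (59, 67) + (13, 35). λ = (35 - 67)/(13 - 59) ≡ 57/43 mod 89. 43⁻¹ ≡ 29 (mod 89) since 43·29 = 1247 ≡ 1, so λ ≡ 51.
  x = λ² - 59 - 13 = 2601 - 72 ≡ 37; y = λ·(59 - 37) - 67 ≡ 76. → (37, 76)
4P: (37, 76) + (13, 35). λ = (35 - 76)/(13 - 37) ≡ 48/65 mod 89. 65⁻¹ ≡ 63 (mod 89), so λ ≡ 87.
  x = λ² - 37 - 13 = 7569 - 50 ≡ 43; y = λ·(37 - 43) - 76 ≡ 25. → (43, 25)
5P: (43, 25) + (13, 35). λ = (35 - 25)/(13 - 43) ≡ 10/59 mod 89. 59⁻¹ ≡ 86 (mod 89), so λ ≡ 59.
  x = λ² - 43 - 13 = 3481 - 56 ≡ 43; y = λ·(43 - 43) - 25 ≡ 64. → (43, 64)
6P: (43, 64) + (13, 35). λ = (35 - 64)/(13 - 43) ≡ 60/59 mod 89. 59⁻¹ ≡ 86 (mod 89), so λ ≡ 87.
  x = λ² - 43 - 13 = 7569 - 56 ≡ 37; y = λ·(43 - 37) - 64 ≡ 13. → (37, 13)
7P: (37, 13) + (13, 35). λ = (35 - 13)/(13 - 37) ≡ 22/65 mod 89. 65⁻¹ ≡ 63 (mod 89), so λ ≡ 51.
  x = λ² - 37 - 13 = 2601 - 50 ≡ 59; y = λ·(37 - 59) - 13 ≡ 22. → (59, 22)
8P: (59, 22) + (13, 35). λ = (35 - 22)/(13 - 59) ≡ 13/43 mod 89. 43⁻¹ ≡ 29 (mod 89) since 43·29 = 1247 ≡ 1, so λ ≡ 21.
  x = λ² - 59 - 13 = 441 - 72 ≡ 13; y = λ·(59 - 13) - 22 ≡ 54. → (13, 54)
9P: (13, 54) + (13, 35): same x and y₁ ≡ -y₂, so the sum is ∞.
9P = ∞, so the order is 9.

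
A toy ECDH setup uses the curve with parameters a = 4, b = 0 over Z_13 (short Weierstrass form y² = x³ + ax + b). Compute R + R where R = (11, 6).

(0, 0)

tangent at (11, 6): λ = (3·11² + 4)/(2·6) ≡ 3/12. 12⁻¹ ≡ 12 (mod 13) since 12·12 = 144 ≡ 1, so λ ≡ 3·12 ≡ 10.
  x = λ² - 11 - 11 = 100 - 22 ≡ 0; y = λ·(11 - 0) - 6 ≡ 0. → (0, 0)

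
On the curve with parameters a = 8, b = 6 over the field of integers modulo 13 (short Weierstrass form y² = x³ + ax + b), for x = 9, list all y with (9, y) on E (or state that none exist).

x³ + 8x + 6 = 807 ≡ 1 (mod 13).
Square roots of 1 mod 13: 1 and 12 (since 1² = 1 ≡ 1).

1, 12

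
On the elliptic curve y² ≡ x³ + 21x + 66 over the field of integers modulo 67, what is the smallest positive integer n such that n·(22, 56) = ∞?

5

2P: tangent at (22, 56): λ = (3·22² + 21)/(2·56) ≡ 66/45. 45⁻¹ ≡ 3 (mod 67), so λ ≡ 66·3 ≡ 64.
  x = λ² - 22 - 22 = 4096 - 44 ≡ 32; y = λ·(22 - 32) - 56 ≡ 41. → (32, 41)
3P: (32, 41) + (22, 56). λ = (56 - 41)/(22 - 32) ≡ 15/57 mod 67. 57⁻¹ ≡ 20 (mod 67) since 57·20 = 1140 ≡ 1, so λ ≡ 32.
  x = λ² - 32 - 22 = 1024 - 54 ≡ 32; y = λ·(32 - 32) - 41 ≡ 26. → (32, 26)
4P: (32, 26) + (22, 56). λ = (56 - 26)/(22 - 32) ≡ 30/57 mod 67. 57⁻¹ ≡ 20 (mod 67), so λ ≡ 64.
  x = λ² - 32 - 22 = 4096 - 54 ≡ 22; y = λ·(32 - 22) - 26 ≡ 11. → (22, 11)
5P: (22, 11) + (22, 56): same x and y₁ ≡ -y₂, so the sum is ∞.
5P = ∞, so the order is 5.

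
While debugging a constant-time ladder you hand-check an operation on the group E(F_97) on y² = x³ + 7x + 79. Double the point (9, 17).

(75, 74)

tangent at (9, 17): λ = (3·9² + 7)/(2·17) ≡ 56/34. 34⁻¹ ≡ 20 (mod 97) since 34·20 = 680 ≡ 1, so λ ≡ 56·20 ≡ 53.
  x = λ² - 9 - 9 = 2809 - 18 ≡ 75; y = λ·(9 - 75) - 17 ≡ 74. → (75, 74)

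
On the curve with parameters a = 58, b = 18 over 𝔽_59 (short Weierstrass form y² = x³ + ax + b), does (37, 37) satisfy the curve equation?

y² = 37² ≡ 12; x³ + 58x + 18 = 52817 ≡ 12 (mod 59). 12 = 12.

yes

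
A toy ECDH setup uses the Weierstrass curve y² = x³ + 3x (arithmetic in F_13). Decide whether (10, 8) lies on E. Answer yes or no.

no

y² = 8² ≡ 12; x³ + 3x + 0 = 1030 ≡ 3 (mod 13). 12 ≠ 3.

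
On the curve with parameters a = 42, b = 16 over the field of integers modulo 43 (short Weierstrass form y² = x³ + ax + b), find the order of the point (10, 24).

7

2P: tangent at (10, 24): λ = (3·10² + 42)/(2·24) ≡ 41/5. 5⁻¹ ≡ 26 (mod 43), so λ ≡ 41·26 ≡ 34.
  x = λ² - 10 - 10 = 1156 - 20 ≡ 18; y = λ·(10 - 18) - 24 ≡ 5. → (18, 5)
3P: (18, 5) + (10, 24). λ = (24 - 5)/(10 - 18) ≡ 19/35 mod 43. 35⁻¹ ≡ 16 (mod 43), so λ ≡ 3.
  x = λ² - 18 - 10 = 9 - 28 ≡ 24; y = λ·(18 - 24) - 5 ≡ 20. → (24, 20)
4P: (24, 20) + (10, 24). λ = (24 - 20)/(10 - 24) ≡ 4/29 mod 43. 29⁻¹ ≡ 3 (mod 43) since 29·3 = 87 ≡ 1, so λ ≡ 12.
  x = λ² - 24 - 10 = 144 - 34 ≡ 24; y = λ·(24 - 24) - 20 ≡ 23. → (24, 23)
5P: (24, 23) + (10, 24). λ = (24 - 23)/(10 - 24) ≡ 1/29 mod 43. 29⁻¹ ≡ 3 (mod 43), so λ ≡ 3.
  x = λ² - 24 - 10 = 9 - 34 ≡ 18; y = λ·(24 - 18) - 23 ≡ 38. → (18, 38)
6P: (18, 38) + (10, 24). λ = (24 - 38)/(10 - 18) ≡ 29/35 mod 43. 35⁻¹ ≡ 16 (mod 43), so λ ≡ 34.
  x = λ² - 18 - 10 = 1156 - 28 ≡ 10; y = λ·(18 - 10) - 38 ≡ 19. → (10, 19)
7P: (10, 19) + (10, 24): same x and y₁ ≡ -y₂, so the sum is ∞.
7P = ∞, so the order is 7.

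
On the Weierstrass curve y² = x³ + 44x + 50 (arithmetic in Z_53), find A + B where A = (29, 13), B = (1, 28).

(29, 13) + (1, 28). λ = (28 - 13)/(1 - 29) ≡ 15/25 mod 53. 25⁻¹ ≡ 17 (mod 53) since 25·17 = 425 ≡ 1, so λ ≡ 43.
  x = λ² - 29 - 1 = 1849 - 30 ≡ 17; y = λ·(29 - 17) - 13 ≡ 26. → (17, 26)

(17, 26)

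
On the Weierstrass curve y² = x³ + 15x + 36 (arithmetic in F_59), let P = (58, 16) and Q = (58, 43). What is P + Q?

The two points share x = 58 and their y-coordinates satisfy 16 + 43 ≡ 0 (mod 59), so they are inverses. Their sum is O.

O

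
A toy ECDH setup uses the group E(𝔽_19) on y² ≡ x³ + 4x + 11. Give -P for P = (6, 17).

(6, 2)

-(6, 17) = (6, -17 mod 19) = (6, 2).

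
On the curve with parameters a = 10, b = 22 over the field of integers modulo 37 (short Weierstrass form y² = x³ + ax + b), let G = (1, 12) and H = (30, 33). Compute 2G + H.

First 2G:
Repeated addition: build up to 2G.
2G: tangent at (1, 12): λ = (3·1² + 10)/(2·12) ≡ 13/24. 24⁻¹ ≡ 17 (mod 37), so λ ≡ 13·17 ≡ 36.
  x = λ² - 1 - 1 = 1296 - 2 ≡ 36; y = λ·(1 - 36) - 12 ≡ 23. → (36, 23)
2G = (36, 23).
Finally 2G + H:
(36, 23) + (30, 33). λ = (33 - 23)/(30 - 36) ≡ 10/31 mod 37. 31⁻¹ ≡ 6 (mod 37) since 31·6 = 186 ≡ 1, so λ ≡ 23.
  x = λ² - 36 - 30 = 529 - 66 ≡ 19; y = λ·(36 - 19) - 23 ≡ 35. → (19, 35)

(19, 35)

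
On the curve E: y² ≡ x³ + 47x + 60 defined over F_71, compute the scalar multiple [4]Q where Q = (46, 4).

(8, 5)

Repeated addition: build up to 4Q.
2Q: tangent at (46, 4): λ = (3·46² + 47)/(2·4) ≡ 5/8. 8⁻¹ ≡ 9 (mod 71) since 8·9 = 72 ≡ 1, so λ ≡ 5·9 ≡ 45.
  x = λ² - 46 - 46 = 2025 - 92 ≡ 16; y = λ·(46 - 16) - 4 ≡ 68. → (16, 68)
3Q: (16, 68) + (46, 4). λ = (4 - 68)/(46 - 16) ≡ 7/30 mod 71. 30⁻¹ ≡ 45 (mod 71), so λ ≡ 31.
  x = λ² - 16 - 46 = 961 - 62 ≡ 47; y = λ·(16 - 47) - 68 ≡ 36. → (47, 36)
4Q: (47, 36) + (46, 4). λ = (4 - 36)/(46 - 47) ≡ 39/70 mod 71. 70⁻¹ ≡ 70 (mod 71) since 70·70 = 4900 ≡ 1, so λ ≡ 32.
  x = λ² - 47 - 46 = 1024 - 93 ≡ 8; y = λ·(47 - 8) - 36 ≡ 5. → (8, 5)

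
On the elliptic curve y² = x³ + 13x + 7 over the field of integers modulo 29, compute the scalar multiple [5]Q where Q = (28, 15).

Repeated addition: build up to 5Q.
2Q: tangent at (28, 15): λ = (3·28² + 13)/(2·15) ≡ 16/1. 1⁻¹ ≡ 1 (mod 29), so λ ≡ 16·1 ≡ 16.
  x = λ² - 28 - 28 = 256 - 56 ≡ 26; y = λ·(28 - 26) - 15 ≡ 17. → (26, 17)
3Q: (26, 17) + (28, 15). λ = (15 - 17)/(28 - 26) ≡ 27/2 mod 29. 2⁻¹ ≡ 15 (mod 29) since 2·15 = 30 ≡ 1, so λ ≡ 28.
  x = λ² - 26 - 28 = 784 - 54 ≡ 5; y = λ·(26 - 5) - 17 ≡ 20. → (5, 20)
4Q: (5, 20) + (28, 15). λ = (15 - 20)/(28 - 5) ≡ 24/23 mod 29. 23⁻¹ ≡ 24 (mod 29) since 23·24 = 552 ≡ 1, so λ ≡ 25.
  x = λ² - 5 - 28 = 625 - 33 ≡ 12; y = λ·(5 - 12) - 20 ≡ 8. → (12, 8)
5Q: (12, 8) + (28, 15). λ = (15 - 8)/(28 - 12) ≡ 7/16 mod 29. 16⁻¹ ≡ 20 (mod 29), so λ ≡ 24.
  x = λ² - 12 - 28 = 576 - 40 ≡ 14; y = λ·(12 - 14) - 8 ≡ 2. → (14, 2)

(14, 2)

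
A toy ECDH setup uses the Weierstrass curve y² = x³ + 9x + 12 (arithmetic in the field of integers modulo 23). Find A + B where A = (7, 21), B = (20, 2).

(7, 21) + (20, 2). λ = (2 - 21)/(20 - 7) ≡ 4/13 mod 23. 13⁻¹ ≡ 16 (mod 23), so λ ≡ 18.
  x = λ² - 7 - 20 = 324 - 27 ≡ 21; y = λ·(7 - 21) - 21 ≡ 3. → (21, 3)

(21, 3)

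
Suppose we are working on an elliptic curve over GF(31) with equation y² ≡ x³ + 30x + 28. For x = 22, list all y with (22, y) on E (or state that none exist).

none

x³ + 30x + 28 = 11336 ≡ 21 (mod 31).
21 is a non-residue mod 31; no y exists.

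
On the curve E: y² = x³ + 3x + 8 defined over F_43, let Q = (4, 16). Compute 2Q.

(27, 32)

tangent at (4, 16): λ = (3·4² + 3)/(2·16) ≡ 8/32. 32⁻¹ ≡ 39 (mod 43), so λ ≡ 8·39 ≡ 11.
  x = λ² - 4 - 4 = 121 - 8 ≡ 27; y = λ·(4 - 27) - 16 ≡ 32. → (27, 32)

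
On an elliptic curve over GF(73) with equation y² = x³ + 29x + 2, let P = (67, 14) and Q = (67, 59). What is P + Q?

The two points share x = 67 and their y-coordinates satisfy 14 + 59 ≡ 0 (mod 73), so they are inverses. Their sum is O.

O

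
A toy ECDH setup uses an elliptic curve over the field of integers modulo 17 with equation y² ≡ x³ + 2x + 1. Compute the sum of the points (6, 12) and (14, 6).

(5, 0)

(6, 12) + (14, 6). λ = (6 - 12)/(14 - 6) ≡ 11/8 mod 17. 8⁻¹ ≡ 15 (mod 17), so λ ≡ 12.
  x = λ² - 6 - 14 = 144 - 20 ≡ 5; y = λ·(6 - 5) - 12 ≡ 0. → (5, 0)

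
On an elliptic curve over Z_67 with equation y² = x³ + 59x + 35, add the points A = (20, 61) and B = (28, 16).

(20, 61) + (28, 16). λ = (16 - 61)/(28 - 20) ≡ 22/8 mod 67. 8⁻¹ ≡ 42 (mod 67), so λ ≡ 53.
  x = λ² - 20 - 28 = 2809 - 48 ≡ 14; y = λ·(20 - 14) - 61 ≡ 56. → (14, 56)

(14, 56)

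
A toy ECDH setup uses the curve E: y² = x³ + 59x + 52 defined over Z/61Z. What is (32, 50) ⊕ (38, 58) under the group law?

(32, 50) + (38, 58). λ = (58 - 50)/(38 - 32) ≡ 8/6 mod 61. 6⁻¹ ≡ 51 (mod 61), so λ ≡ 42.
  x = λ² - 32 - 38 = 1764 - 70 ≡ 47; y = λ·(32 - 47) - 50 ≡ 52. → (47, 52)

(47, 52)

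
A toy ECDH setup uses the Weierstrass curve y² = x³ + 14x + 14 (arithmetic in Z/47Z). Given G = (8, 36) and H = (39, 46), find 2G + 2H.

First 2G:
Repeated addition: build up to 2G.
2G: tangent at (8, 36): λ = (3·8² + 14)/(2·36) ≡ 18/25. 25⁻¹ ≡ 32 (mod 47), so λ ≡ 18·32 ≡ 12.
  x = λ² - 8 - 8 = 144 - 16 ≡ 34; y = λ·(8 - 34) - 36 ≡ 28. → (34, 28)
2G = (34, 28).
Next 2H:
Repeated addition: build up to 2H.
2H: tangent at (39, 46): λ = (3·39² + 14)/(2·46) ≡ 18/45. 45⁻¹ ≡ 23 (mod 47) since 45·23 = 1035 ≡ 1, so λ ≡ 18·23 ≡ 38.
  x = λ² - 39 - 39 = 1444 - 78 ≡ 3; y = λ·(39 - 3) - 46 ≡ 6. → (3, 6)
2H = (3, 6).
Finally 2G + 2H:
(34, 28) + (3, 6). λ = (6 - 28)/(3 - 34) ≡ 25/16 mod 47. 16⁻¹ ≡ 3 (mod 47) since 16·3 = 48 ≡ 1, so λ ≡ 28.
  x = λ² - 34 - 3 = 784 - 37 ≡ 42; y = λ·(34 - 42) - 28 ≡ 30. → (42, 30)

(42, 30)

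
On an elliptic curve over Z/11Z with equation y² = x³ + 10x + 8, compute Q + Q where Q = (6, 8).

tangent at (6, 8): λ = (3·6² + 10)/(2·8) ≡ 8/5. 5⁻¹ ≡ 9 (mod 11) since 5·9 = 45 ≡ 1, so λ ≡ 8·9 ≡ 6.
  x = λ² - 6 - 6 = 36 - 12 ≡ 2; y = λ·(6 - 2) - 8 ≡ 5. → (2, 5)

(2, 5)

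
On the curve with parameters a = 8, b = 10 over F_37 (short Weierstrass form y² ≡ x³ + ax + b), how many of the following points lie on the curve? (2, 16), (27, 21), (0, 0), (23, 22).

2

(2, 16): 16² ≡ 34, rhs ≡ 34 → on.
(27, 21): 21² ≡ 34, rhs ≡ 3 → off.
(0, 0): 0² ≡ 0, rhs ≡ 10 → off.
(23, 22): 22² ≡ 3, rhs ≡ 3 → on.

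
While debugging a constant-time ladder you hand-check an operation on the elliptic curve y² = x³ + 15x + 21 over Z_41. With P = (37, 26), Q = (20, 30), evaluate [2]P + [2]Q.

(6, 32)

First 2P:
Repeated addition: build up to 2P.
2P: tangent at (37, 26): λ = (3·37² + 15)/(2·26) ≡ 22/11. 11⁻¹ ≡ 15 (mod 41) since 11·15 = 165 ≡ 1, so λ ≡ 22·15 ≡ 2.
  x = λ² - 37 - 37 = 4 - 74 ≡ 12; y = λ·(37 - 12) - 26 ≡ 24. → (12, 24)
2P = (12, 24).
Next 2Q:
Repeated addition: build up to 2Q.
2Q: tangent at (20, 30): λ = (3·20² + 15)/(2·30) ≡ 26/19. 19⁻¹ ≡ 13 (mod 41) since 19·13 = 247 ≡ 1, so λ ≡ 26·13 ≡ 10.
  x = λ² - 20 - 20 = 100 - 40 ≡ 19; y = λ·(20 - 19) - 30 ≡ 21. → (19, 21)
2Q = (19, 21).
Finally 2P + 2Q:
(12, 24) + (19, 21). λ = (21 - 24)/(19 - 12) ≡ 38/7 mod 41. 7⁻¹ ≡ 6 (mod 41) since 7·6 = 42 ≡ 1, so λ ≡ 23.
  x = λ² - 12 - 19 = 529 - 31 ≡ 6; y = λ·(12 - 6) - 24 ≡ 32. → (6, 32)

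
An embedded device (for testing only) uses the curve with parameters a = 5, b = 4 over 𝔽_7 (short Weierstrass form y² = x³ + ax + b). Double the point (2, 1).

tangent at (2, 1): λ = (3·2² + 5)/(2·1) ≡ 3/2. 2⁻¹ ≡ 4 (mod 7) since 2·4 = 8 ≡ 1, so λ ≡ 3·4 ≡ 5.
  x = λ² - 2 - 2 = 25 - 4 ≡ 0; y = λ·(2 - 0) - 1 ≡ 2. → (0, 2)

(0, 2)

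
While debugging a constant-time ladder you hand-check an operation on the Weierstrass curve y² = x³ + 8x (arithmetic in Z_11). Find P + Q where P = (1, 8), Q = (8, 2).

(7, 5)

(1, 8) + (8, 2). λ = (2 - 8)/(8 - 1) ≡ 5/7 mod 11. 7⁻¹ ≡ 8 (mod 11) since 7·8 = 56 ≡ 1, so λ ≡ 7.
  x = λ² - 1 - 8 = 49 - 9 ≡ 7; y = λ·(1 - 7) - 8 ≡ 5. → (7, 5)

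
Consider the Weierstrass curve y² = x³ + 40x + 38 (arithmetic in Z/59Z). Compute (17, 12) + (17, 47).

The two points share x = 17 and their y-coordinates satisfy 12 + 47 ≡ 0 (mod 59), so they are inverses. Their sum is ∞.

O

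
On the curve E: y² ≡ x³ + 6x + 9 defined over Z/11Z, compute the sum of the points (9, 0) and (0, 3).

(9, 0) + (0, 3). λ = (3 - 0)/(0 - 9) ≡ 3/2 mod 11. 2⁻¹ ≡ 6 (mod 11) since 2·6 = 12 ≡ 1, so λ ≡ 7.
  x = λ² - 9 - 0 = 49 - 9 ≡ 7; y = λ·(9 - 7) - 0 ≡ 3. → (7, 3)

(7, 3)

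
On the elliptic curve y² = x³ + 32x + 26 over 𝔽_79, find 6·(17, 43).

Write P = (17, 43).
Double-and-add on 6 = (110)₂. Start with P = (17, 43) for the leading 1-bit.
double: tangent at (17, 43): λ = (3·17² + 32)/(2·43) ≡ 30/7. 7⁻¹ ≡ 34 (mod 79) since 7·34 = 238 ≡ 1, so λ ≡ 30·34 ≡ 72.
  x = λ² - 17 - 17 = 5184 - 34 ≡ 15; y = λ·(17 - 15) - 43 ≡ 22. → (15, 22)
add P: (15, 22) + (17, 43). λ = (43 - 22)/(17 - 15) ≡ 21/2 mod 79. 2⁻¹ ≡ 40 (mod 79), so λ ≡ 50.
  x = λ² - 15 - 17 = 2500 - 32 ≡ 19; y = λ·(15 - 19) - 22 ≡ 15. → (19, 15)
double: tangent at (19, 15): λ = (3·19² + 32)/(2·15) ≡ 9/30. 30⁻¹ ≡ 29 (mod 79) since 30·29 = 870 ≡ 1, so λ ≡ 9·29 ≡ 24.
  x = λ² - 19 - 19 = 576 - 38 ≡ 64; y = λ·(19 - 64) - 15 ≡ 11. → (64, 11)

(64, 11)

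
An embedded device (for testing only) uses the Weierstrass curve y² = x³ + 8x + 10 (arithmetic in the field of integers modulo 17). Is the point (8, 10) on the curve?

no

y² = 10² ≡ 15; x³ + 8x + 10 = 586 ≡ 8 (mod 17). 15 ≠ 8.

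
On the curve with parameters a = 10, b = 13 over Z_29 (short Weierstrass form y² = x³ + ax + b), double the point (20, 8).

(11, 2)

tangent at (20, 8): λ = (3·20² + 10)/(2·8) ≡ 21/16. 16⁻¹ ≡ 20 (mod 29), so λ ≡ 21·20 ≡ 14.
  x = λ² - 20 - 20 = 196 - 40 ≡ 11; y = λ·(20 - 11) - 8 ≡ 2. → (11, 2)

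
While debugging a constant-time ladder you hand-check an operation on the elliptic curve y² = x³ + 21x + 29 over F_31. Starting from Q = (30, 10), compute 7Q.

Repeated addition: build up to 7Q.
2Q: tangent at (30, 10): λ = (3·30² + 21)/(2·10) ≡ 24/20. 20⁻¹ ≡ 14 (mod 31) since 20·14 = 280 ≡ 1, so λ ≡ 24·14 ≡ 26.
  x = λ² - 30 - 30 = 676 - 60 ≡ 27; y = λ·(30 - 27) - 10 ≡ 6. → (27, 6)
3Q: (27, 6) + (30, 10). λ = (10 - 6)/(30 - 27) ≡ 4/3 mod 31. 3⁻¹ ≡ 21 (mod 31) since 3·21 = 63 ≡ 1, so λ ≡ 22.
  x = λ² - 27 - 30 = 484 - 57 ≡ 24; y = λ·(27 - 24) - 6 ≡ 29. → (24, 29)
4Q: (24, 29) + (30, 10). λ = (10 - 29)/(30 - 24) ≡ 12/6 mod 31. 6⁻¹ ≡ 26 (mod 31), so λ ≡ 2.
  x = λ² - 24 - 30 = 4 - 54 ≡ 12; y = λ·(24 - 12) - 29 ≡ 26. → (12, 26)
5Q: (12, 26) + (30, 10). λ = (10 - 26)/(30 - 12) ≡ 15/18 mod 31. 18⁻¹ ≡ 19 (mod 31) since 18·19 = 342 ≡ 1, so λ ≡ 6.
  x = λ² - 12 - 30 = 36 - 42 ≡ 25; y = λ·(12 - 25) - 26 ≡ 20. → (25, 20)
6Q: (25, 20) + (30, 10). λ = (10 - 20)/(30 - 25) ≡ 21/5 mod 31. 5⁻¹ ≡ 25 (mod 31), so λ ≡ 29.
  x = λ² - 25 - 30 = 841 - 55 ≡ 11; y = λ·(25 - 11) - 20 ≡ 14. → (11, 14)
7Q: (11, 14) + (30, 10). λ = (10 - 14)/(30 - 11) ≡ 27/19 mod 31. 19⁻¹ ≡ 18 (mod 31) since 19·18 = 342 ≡ 1, so λ ≡ 21.
  x = λ² - 11 - 30 = 441 - 41 ≡ 28; y = λ·(11 - 28) - 14 ≡ 1. → (28, 1)

(28, 1)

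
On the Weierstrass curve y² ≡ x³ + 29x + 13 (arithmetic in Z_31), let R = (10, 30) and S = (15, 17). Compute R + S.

(14, 30)

(10, 30) + (15, 17). λ = (17 - 30)/(15 - 10) ≡ 18/5 mod 31. 5⁻¹ ≡ 25 (mod 31), so λ ≡ 16.
  x = λ² - 10 - 15 = 256 - 25 ≡ 14; y = λ·(10 - 14) - 30 ≡ 30. → (14, 30)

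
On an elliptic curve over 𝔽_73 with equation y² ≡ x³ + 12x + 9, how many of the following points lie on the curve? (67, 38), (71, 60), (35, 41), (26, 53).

(67, 38): 38² ≡ 57, rhs ≡ 13 → off.
(71, 60): 60² ≡ 23, rhs ≡ 50 → off.
(35, 41): 41² ≡ 2, rhs ≡ 15 → off.
(26, 53): 53² ≡ 35, rhs ≡ 12 → off.

0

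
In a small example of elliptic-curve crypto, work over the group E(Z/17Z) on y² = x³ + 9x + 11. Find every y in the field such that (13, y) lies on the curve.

x³ + 9x + 11 = 2325 ≡ 13 (mod 17).
Square roots of 13 mod 17: 8 and 9 (since 8² = 64 ≡ 13).

8, 9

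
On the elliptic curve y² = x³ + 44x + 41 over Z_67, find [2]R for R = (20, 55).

(43, 54)

tangent at (20, 55): λ = (3·20² + 44)/(2·55) ≡ 38/43. 43⁻¹ ≡ 53 (mod 67), so λ ≡ 38·53 ≡ 4.
  x = λ² - 20 - 20 = 16 - 40 ≡ 43; y = λ·(20 - 43) - 55 ≡ 54. → (43, 54)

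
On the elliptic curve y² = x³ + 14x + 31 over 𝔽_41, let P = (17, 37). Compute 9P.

(10, 8)

Double-and-add on 9 = (1001)₂. Start with P = (17, 37) for the leading 1-bit.
double: tangent at (17, 37): λ = (3·17² + 14)/(2·37) ≡ 20/33. 33⁻¹ ≡ 5 (mod 41) since 33·5 = 165 ≡ 1, so λ ≡ 20·5 ≡ 18.
  x = λ² - 17 - 17 = 324 - 34 ≡ 3; y = λ·(17 - 3) - 37 ≡ 10. → (3, 10)
double: tangent at (3, 10): λ = (3·3² + 14)/(2·10) ≡ 0/20. 20⁻¹ ≡ 39 (mod 41), so λ ≡ 0·39 ≡ 0.
  x = λ² - 3 - 3 = 0 - 6 ≡ 35; y = λ·(3 - 35) - 10 ≡ 31. → (35, 31)
double: tangent at (35, 31): λ = (3·35² + 14)/(2·31) ≡ 40/21. 21⁻¹ ≡ 2 (mod 41), so λ ≡ 40·2 ≡ 39.
  x = λ² - 35 - 35 = 1521 - 70 ≡ 16; y = λ·(35 - 16) - 31 ≡ 13. → (16, 13)
add P: (16, 13) + (17, 37). λ = (37 - 13)/(17 - 16) ≡ 24/1 mod 41. 1⁻¹ ≡ 1 (mod 41), so λ ≡ 24.
  x = λ² - 16 - 17 = 576 - 33 ≡ 10; y = λ·(16 - 10) - 13 ≡ 8. → (10, 8)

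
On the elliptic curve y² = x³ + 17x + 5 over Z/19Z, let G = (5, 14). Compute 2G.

(7, 12)

tangent at (5, 14): λ = (3·5² + 17)/(2·14) ≡ 16/9. 9⁻¹ ≡ 17 (mod 19), so λ ≡ 16·17 ≡ 6.
  x = λ² - 5 - 5 = 36 - 10 ≡ 7; y = λ·(5 - 7) - 14 ≡ 12. → (7, 12)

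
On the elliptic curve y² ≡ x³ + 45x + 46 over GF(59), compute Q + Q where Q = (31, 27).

(14, 36)

tangent at (31, 27): λ = (3·31² + 45)/(2·27) ≡ 37/54. 54⁻¹ ≡ 47 (mod 59) since 54·47 = 2538 ≡ 1, so λ ≡ 37·47 ≡ 28.
  x = λ² - 31 - 31 = 784 - 62 ≡ 14; y = λ·(31 - 14) - 27 ≡ 36. → (14, 36)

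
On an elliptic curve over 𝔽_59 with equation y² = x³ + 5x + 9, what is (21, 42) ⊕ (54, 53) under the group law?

(30, 14)

(21, 42) + (54, 53). λ = (53 - 42)/(54 - 21) ≡ 11/33 mod 59. 33⁻¹ ≡ 34 (mod 59), so λ ≡ 20.
  x = λ² - 21 - 54 = 400 - 75 ≡ 30; y = λ·(21 - 30) - 42 ≡ 14. → (30, 14)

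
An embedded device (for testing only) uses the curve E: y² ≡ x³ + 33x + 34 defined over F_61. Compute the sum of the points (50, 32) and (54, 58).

(45, 31)

(50, 32) + (54, 58). λ = (58 - 32)/(54 - 50) ≡ 26/4 mod 61. 4⁻¹ ≡ 46 (mod 61), so λ ≡ 37.
  x = λ² - 50 - 54 = 1369 - 104 ≡ 45; y = λ·(50 - 45) - 32 ≡ 31. → (45, 31)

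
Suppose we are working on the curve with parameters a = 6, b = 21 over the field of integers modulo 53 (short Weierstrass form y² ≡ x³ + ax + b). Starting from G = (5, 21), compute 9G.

Repeated addition: build up to 9G.
2G: tangent at (5, 21): λ = (3·5² + 6)/(2·21) ≡ 28/42. 42⁻¹ ≡ 24 (mod 53), so λ ≡ 28·24 ≡ 36.
  x = λ² - 5 - 5 = 1296 - 10 ≡ 14; y = λ·(5 - 14) - 21 ≡ 26. → (14, 26)
3G: (14, 26) + (5, 21). λ = (21 - 26)/(5 - 14) ≡ 48/44 mod 53. 44⁻¹ ≡ 47 (mod 53) since 44·47 = 2068 ≡ 1, so λ ≡ 30.
  x = λ² - 14 - 5 = 900 - 19 ≡ 33; y = λ·(14 - 33) - 26 ≡ 40. → (33, 40)
4G: (33, 40) + (5, 21). λ = (21 - 40)/(5 - 33) ≡ 34/25 mod 53. 25⁻¹ ≡ 17 (mod 53), so λ ≡ 48.
  x = λ² - 33 - 5 = 2304 - 38 ≡ 40; y = λ·(33 - 40) - 40 ≡ 48. → (40, 48)
5G: (40, 48) + (5, 21). λ = (21 - 48)/(5 - 40) ≡ 26/18 mod 53. 18⁻¹ ≡ 3 (mod 53), so λ ≡ 25.
  x = λ² - 40 - 5 = 625 - 45 ≡ 50; y = λ·(40 - 50) - 48 ≡ 20. → (50, 20)
6G: (50, 20) + (5, 21). λ = (21 - 20)/(5 - 50) ≡ 1/8 mod 53. 8⁻¹ ≡ 20 (mod 53), so λ ≡ 20.
  x = λ² - 50 - 5 = 400 - 55 ≡ 27; y = λ·(50 - 27) - 20 ≡ 16. → (27, 16)
7G: (27, 16) + (5, 21). λ = (21 - 16)/(5 - 27) ≡ 5/31 mod 53. 31⁻¹ ≡ 12 (mod 53), so λ ≡ 7.
  x = λ² - 27 - 5 = 49 - 32 ≡ 17; y = λ·(27 - 17) - 16 ≡ 1. → (17, 1)
8G: (17, 1) + (5, 21). λ = (21 - 1)/(5 - 17) ≡ 20/41 mod 53. 41⁻¹ ≡ 22 (mod 53) since 41·22 = 902 ≡ 1, so λ ≡ 16.
  x = λ² - 17 - 5 = 256 - 22 ≡ 22; y = λ·(17 - 22) - 1 ≡ 25. → (22, 25)
9G: (22, 25) + (5, 21). λ = (21 - 25)/(5 - 22) ≡ 49/36 mod 53. 36⁻¹ ≡ 28 (mod 53) since 36·28 = 1008 ≡ 1, so λ ≡ 47.
  x = λ² - 22 - 5 = 2209 - 27 ≡ 9; y = λ·(22 - 9) - 25 ≡ 3. → (9, 3)

(9, 3)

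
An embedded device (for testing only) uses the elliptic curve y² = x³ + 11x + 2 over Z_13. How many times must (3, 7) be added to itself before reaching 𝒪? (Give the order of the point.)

10

2P: tangent at (3, 7): λ = (3·3² + 11)/(2·7) ≡ 12/1. 1⁻¹ ≡ 1 (mod 13) since 1·1 = 1 ≡ 1, so λ ≡ 12·1 ≡ 12.
  x = λ² - 3 - 3 = 144 - 6 ≡ 8; y = λ·(3 - 8) - 7 ≡ 11. → (8, 11)
3P: (8, 11) + (3, 7). λ = (7 - 11)/(3 - 8) ≡ 9/8 mod 13. 8⁻¹ ≡ 5 (mod 13) since 8·5 = 40 ≡ 1, so λ ≡ 6.
  x = λ² - 8 - 3 = 36 - 11 ≡ 12; y = λ·(8 - 12) - 11 ≡ 4. → (12, 4)
4P: (12, 4) + (3, 7). λ = (7 - 4)/(3 - 12) ≡ 3/4 mod 13. 4⁻¹ ≡ 10 (mod 13), so λ ≡ 4.
  x = λ² - 12 - 3 = 16 - 15 ≡ 1; y = λ·(12 - 1) - 4 ≡ 1. → (1, 1)
5P: (1, 1) + (3, 7). λ = (7 - 1)/(3 - 1) ≡ 6/2 mod 13. 2⁻¹ ≡ 7 (mod 13) since 2·7 = 14 ≡ 1, so λ ≡ 3.
  x = λ² - 1 - 3 = 9 - 4 ≡ 5; y = λ·(1 - 5) - 1 ≡ 0. → (5, 0)
6P: (5, 0) + (3, 7). λ = (7 - 0)/(3 - 5) ≡ 7/11 mod 13. 11⁻¹ ≡ 6 (mod 13) since 11·6 = 66 ≡ 1, so λ ≡ 3.
  x = λ² - 5 - 3 = 9 - 8 ≡ 1; y = λ·(5 - 1) - 0 ≡ 12. → (1, 12)
7P: (1, 12) + (3, 7). λ = (7 - 12)/(3 - 1) ≡ 8/2 mod 13. 2⁻¹ ≡ 7 (mod 13), so λ ≡ 4.
  x = λ² - 1 - 3 = 16 - 4 ≡ 12; y = λ·(1 - 12) - 12 ≡ 9. → (12, 9)
8P: (12, 9) + (3, 7). λ = (7 - 9)/(3 - 12) ≡ 11/4 mod 13. 4⁻¹ ≡ 10 (mod 13), so λ ≡ 6.
  x = λ² - 12 - 3 = 36 - 15 ≡ 8; y = λ·(12 - 8) - 9 ≡ 2. → (8, 2)
9P: (8, 2) + (3, 7). λ = (7 - 2)/(3 - 8) ≡ 5/8 mod 13. 8⁻¹ ≡ 5 (mod 13), so λ ≡ 12.
  x = λ² - 8 - 3 = 144 - 11 ≡ 3; y = λ·(8 - 3) - 2 ≡ 6. → (3, 6)
10P: (3, 6) + (3, 7): same x and y₁ ≡ -y₂, so the sum is 𝒪.
10P = 𝒪, so the order is 10.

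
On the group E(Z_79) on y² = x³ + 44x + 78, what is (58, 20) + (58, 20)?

(55, 45)

tangent at (58, 20): λ = (3·58² + 44)/(2·20) ≡ 24/40. 40⁻¹ ≡ 2 (mod 79) since 40·2 = 80 ≡ 1, so λ ≡ 24·2 ≡ 48.
  x = λ² - 58 - 58 = 2304 - 116 ≡ 55; y = λ·(58 - 55) - 20 ≡ 45. → (55, 45)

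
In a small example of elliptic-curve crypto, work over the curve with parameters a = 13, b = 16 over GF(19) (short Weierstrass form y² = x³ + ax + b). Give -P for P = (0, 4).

(0, 15)

-(0, 4) = (0, -4 mod 19) = (0, 15).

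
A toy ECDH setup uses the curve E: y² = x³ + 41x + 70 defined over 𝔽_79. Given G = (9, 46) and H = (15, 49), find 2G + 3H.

First 2G:
Repeated addition: build up to 2G.
2G: tangent at (9, 46): λ = (3·9² + 41)/(2·46) ≡ 47/13. 13⁻¹ ≡ 73 (mod 79), so λ ≡ 47·73 ≡ 34.
  x = λ² - 9 - 9 = 1156 - 18 ≡ 32; y = λ·(9 - 32) - 46 ≡ 41. → (32, 41)
2G = (32, 41).
Next 3H:
Repeated addition: build up to 3H.
2H: tangent at (15, 49): λ = (3·15² + 41)/(2·49) ≡ 5/19. 19⁻¹ ≡ 25 (mod 79) since 19·25 = 475 ≡ 1, so λ ≡ 5·25 ≡ 46.
  x = λ² - 15 - 15 = 2116 - 30 ≡ 32; y = λ·(15 - 32) - 49 ≡ 38. → (32, 38)
3H: (32, 38) + (15, 49). λ = (49 - 38)/(15 - 32) ≡ 11/62 mod 79. 62⁻¹ ≡ 65 (mod 79), so λ ≡ 4.
  x = λ² - 32 - 15 = 16 - 47 ≡ 48; y = λ·(32 - 48) - 38 ≡ 56. → (48, 56)
3H = (48, 56).
Finally 2G + 3H:
(32, 41) + (48, 56). λ = (56 - 41)/(48 - 32) ≡ 15/16 mod 79. 16⁻¹ ≡ 5 (mod 79), so λ ≡ 75.
  x = λ² - 32 - 48 = 5625 - 80 ≡ 15; y = λ·(32 - 15) - 41 ≡ 49. → (15, 49)

(15, 49)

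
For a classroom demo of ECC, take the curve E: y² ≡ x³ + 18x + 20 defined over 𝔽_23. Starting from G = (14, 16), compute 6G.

Double-and-add on 6 = (110)₂. Start with G = (14, 16) for the leading 1-bit.
double: tangent at (14, 16): λ = (3·14² + 18)/(2·16) ≡ 8/9. 9⁻¹ ≡ 18 (mod 23), so λ ≡ 8·18 ≡ 6.
  x = λ² - 14 - 14 = 36 - 28 ≡ 8; y = λ·(14 - 8) - 16 ≡ 20. → (8, 20)
add G: (8, 20) + (14, 16). λ = (16 - 20)/(14 - 8) ≡ 19/6 mod 23. 6⁻¹ ≡ 4 (mod 23), so λ ≡ 7.
  x = λ² - 8 - 14 = 49 - 22 ≡ 4; y = λ·(8 - 4) - 20 ≡ 8. → (4, 8)
double: tangent at (4, 8): λ = (3·4² + 18)/(2·8) ≡ 20/16. 16⁻¹ ≡ 13 (mod 23) since 16·13 = 208 ≡ 1, so λ ≡ 20·13 ≡ 7.
  x = λ² - 4 - 4 = 49 - 8 ≡ 18; y = λ·(4 - 18) - 8 ≡ 9. → (18, 9)

(18, 9)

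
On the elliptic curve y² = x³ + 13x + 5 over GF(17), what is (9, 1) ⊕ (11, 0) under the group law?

(9, 1) + (11, 0). λ = (0 - 1)/(11 - 9) ≡ 16/2 mod 17. 2⁻¹ ≡ 9 (mod 17) since 2·9 = 18 ≡ 1, so λ ≡ 8.
  x = λ² - 9 - 11 = 64 - 20 ≡ 10; y = λ·(9 - 10) - 1 ≡ 8. → (10, 8)

(10, 8)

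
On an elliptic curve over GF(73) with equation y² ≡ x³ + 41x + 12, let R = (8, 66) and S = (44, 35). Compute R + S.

(69, 21)

(8, 66) + (44, 35). λ = (35 - 66)/(44 - 8) ≡ 42/36 mod 73. 36⁻¹ ≡ 71 (mod 73), so λ ≡ 62.
  x = λ² - 8 - 44 = 3844 - 52 ≡ 69; y = λ·(8 - 69) - 66 ≡ 21. → (69, 21)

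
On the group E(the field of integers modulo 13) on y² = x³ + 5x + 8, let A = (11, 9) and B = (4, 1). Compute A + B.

(7, 3)

(11, 9) + (4, 1). λ = (1 - 9)/(4 - 11) ≡ 5/6 mod 13. 6⁻¹ ≡ 11 (mod 13) since 6·11 = 66 ≡ 1, so λ ≡ 3.
  x = λ² - 11 - 4 = 9 - 15 ≡ 7; y = λ·(11 - 7) - 9 ≡ 3. → (7, 3)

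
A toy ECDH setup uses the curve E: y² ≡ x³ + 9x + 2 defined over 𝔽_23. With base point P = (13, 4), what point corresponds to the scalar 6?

(13, 4)

Repeated addition: build up to 6P.
2P: tangent at (13, 4): λ = (3·13² + 9)/(2·4) ≡ 10/8. 8⁻¹ ≡ 3 (mod 23), so λ ≡ 10·3 ≡ 7.
  x = λ² - 13 - 13 = 49 - 26 ≡ 0; y = λ·(13 - 0) - 4 ≡ 18. → (0, 18)
3P: (0, 18) + (13, 4). λ = (4 - 18)/(13 - 0) ≡ 9/13 mod 23. 13⁻¹ ≡ 16 (mod 23), so λ ≡ 6.
  x = λ² - 0 - 13 = 36 - 13 ≡ 0; y = λ·(0 - 0) - 18 ≡ 5. → (0, 5)
4P: (0, 5) + (13, 4). λ = (4 - 5)/(13 - 0) ≡ 22/13 mod 23. 13⁻¹ ≡ 16 (mod 23), so λ ≡ 7.
  x = λ² - 0 - 13 = 49 - 13 ≡ 13; y = λ·(0 - 13) - 5 ≡ 19. → (13, 19)
5P: (13, 19) + (13, 4): same x and y₁ ≡ -y₂, so the sum is the point at infinity.
6P: the point at infinity + (13, 4) = (13, 4) (identity).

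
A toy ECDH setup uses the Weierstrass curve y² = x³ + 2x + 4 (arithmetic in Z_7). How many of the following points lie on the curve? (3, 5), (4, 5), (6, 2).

0

(3, 5): 5² ≡ 4, rhs ≡ 2 → off.
(4, 5): 5² ≡ 4, rhs ≡ 6 → off.
(6, 2): 2² ≡ 4, rhs ≡ 1 → off.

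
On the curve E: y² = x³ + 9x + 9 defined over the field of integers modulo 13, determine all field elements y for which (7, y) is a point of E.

x³ + 9x + 9 = 415 ≡ 12 (mod 13).
Square roots of 12 mod 13: 5 and 8 (since 5² = 25 ≡ 12).

5, 8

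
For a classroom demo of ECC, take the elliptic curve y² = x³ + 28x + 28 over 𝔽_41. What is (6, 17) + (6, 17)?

tangent at (6, 17): λ = (3·6² + 28)/(2·17) ≡ 13/34. 34⁻¹ ≡ 35 (mod 41) since 34·35 = 1190 ≡ 1, so λ ≡ 13·35 ≡ 4.
  x = λ² - 6 - 6 = 16 - 12 ≡ 4; y = λ·(6 - 4) - 17 ≡ 32. → (4, 32)

(4, 32)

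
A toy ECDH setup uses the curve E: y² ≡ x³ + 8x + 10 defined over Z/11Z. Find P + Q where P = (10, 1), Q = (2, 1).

(10, 1) + (2, 1). λ = (1 - 1)/(2 - 10) ≡ 0/3 mod 11. 3⁻¹ ≡ 4 (mod 11) since 3·4 = 12 ≡ 1, so λ ≡ 0.
  x = λ² - 10 - 2 = 0 - 12 ≡ 10; y = λ·(10 - 10) - 1 ≡ 10. → (10, 10)

(10, 10)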